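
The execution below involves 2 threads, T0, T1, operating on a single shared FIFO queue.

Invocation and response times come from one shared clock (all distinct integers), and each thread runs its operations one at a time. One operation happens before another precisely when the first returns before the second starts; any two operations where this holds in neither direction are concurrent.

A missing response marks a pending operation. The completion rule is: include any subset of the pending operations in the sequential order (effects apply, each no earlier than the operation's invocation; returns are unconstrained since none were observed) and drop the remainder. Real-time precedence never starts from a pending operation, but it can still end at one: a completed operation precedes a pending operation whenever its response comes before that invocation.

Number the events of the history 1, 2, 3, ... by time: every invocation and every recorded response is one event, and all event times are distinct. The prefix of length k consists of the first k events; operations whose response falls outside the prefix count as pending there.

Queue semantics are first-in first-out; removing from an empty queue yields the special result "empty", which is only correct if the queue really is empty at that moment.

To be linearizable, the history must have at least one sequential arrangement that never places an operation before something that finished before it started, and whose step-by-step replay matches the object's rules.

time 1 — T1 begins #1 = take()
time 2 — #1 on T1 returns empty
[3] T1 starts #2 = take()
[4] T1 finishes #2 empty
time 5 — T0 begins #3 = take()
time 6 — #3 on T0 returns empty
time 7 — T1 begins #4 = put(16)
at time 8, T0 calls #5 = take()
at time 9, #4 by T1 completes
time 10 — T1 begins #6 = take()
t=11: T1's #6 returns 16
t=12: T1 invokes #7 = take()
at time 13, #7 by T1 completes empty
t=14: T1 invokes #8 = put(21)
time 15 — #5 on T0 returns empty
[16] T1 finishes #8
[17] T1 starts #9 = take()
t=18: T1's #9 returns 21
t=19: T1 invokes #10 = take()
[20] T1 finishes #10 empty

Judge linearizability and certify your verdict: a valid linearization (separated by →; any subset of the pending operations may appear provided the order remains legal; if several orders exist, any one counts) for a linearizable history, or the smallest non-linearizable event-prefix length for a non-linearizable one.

step 1: #1 take() → empty — queue <>
step 2: #2 take() → empty — queue <>
step 3: #3 take() → empty — queue <>
step 4: #4 put(16) — queue <16>
step 5: #6 take() → 16 — queue <>
step 6: #5 take() → empty — queue <>
step 7: #7 take() → empty — queue <>
step 8: #8 put(21) — queue <21>
step 9: #9 take() → 21 — queue <>
step 10: #10 take() → empty — queue <>

linearizable — witness: #1 → #2 → #3 → #4 → #6 → #5 → #7 → #8 → #9 → #10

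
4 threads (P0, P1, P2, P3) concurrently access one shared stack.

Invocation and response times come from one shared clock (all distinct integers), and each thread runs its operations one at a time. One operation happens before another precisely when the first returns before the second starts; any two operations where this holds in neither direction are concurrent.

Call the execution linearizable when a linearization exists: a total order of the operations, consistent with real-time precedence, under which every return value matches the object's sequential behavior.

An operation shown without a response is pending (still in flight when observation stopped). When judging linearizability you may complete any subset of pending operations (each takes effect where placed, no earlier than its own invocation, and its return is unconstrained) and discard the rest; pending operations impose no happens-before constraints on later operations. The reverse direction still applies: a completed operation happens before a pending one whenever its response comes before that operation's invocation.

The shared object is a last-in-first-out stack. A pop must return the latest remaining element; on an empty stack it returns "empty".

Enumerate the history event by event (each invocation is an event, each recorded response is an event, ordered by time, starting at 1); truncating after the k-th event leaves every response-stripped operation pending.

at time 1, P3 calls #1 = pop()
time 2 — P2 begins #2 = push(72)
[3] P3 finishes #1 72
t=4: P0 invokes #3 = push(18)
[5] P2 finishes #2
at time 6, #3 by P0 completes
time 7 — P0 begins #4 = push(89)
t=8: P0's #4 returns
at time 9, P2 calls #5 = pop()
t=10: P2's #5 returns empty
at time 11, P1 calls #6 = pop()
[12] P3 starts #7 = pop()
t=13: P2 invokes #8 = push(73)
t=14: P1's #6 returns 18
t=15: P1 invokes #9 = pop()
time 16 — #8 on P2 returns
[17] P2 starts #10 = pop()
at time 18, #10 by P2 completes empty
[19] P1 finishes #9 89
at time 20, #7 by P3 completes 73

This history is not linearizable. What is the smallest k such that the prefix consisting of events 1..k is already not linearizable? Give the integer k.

a valid linearization of events 1..9 exists, for instance #2, #1, #3, #4:
1. #2 push(72), leaving stack <72>
2. #1 pop() → 72, leaving stack <>
3. #3 push(18), leaving stack <18>
4. #4 push(89), leaving stack <18,89>
include event 10 — #5 responding at 10 — and every candidate order breaks
for example #1, #2, #3, #4, #5 fails at step 1: #1 pop() → 72 is not legal there
for example #1, #3, #2, #4, #5 fails at step 1: #1 pop() → 72 is not legal there

10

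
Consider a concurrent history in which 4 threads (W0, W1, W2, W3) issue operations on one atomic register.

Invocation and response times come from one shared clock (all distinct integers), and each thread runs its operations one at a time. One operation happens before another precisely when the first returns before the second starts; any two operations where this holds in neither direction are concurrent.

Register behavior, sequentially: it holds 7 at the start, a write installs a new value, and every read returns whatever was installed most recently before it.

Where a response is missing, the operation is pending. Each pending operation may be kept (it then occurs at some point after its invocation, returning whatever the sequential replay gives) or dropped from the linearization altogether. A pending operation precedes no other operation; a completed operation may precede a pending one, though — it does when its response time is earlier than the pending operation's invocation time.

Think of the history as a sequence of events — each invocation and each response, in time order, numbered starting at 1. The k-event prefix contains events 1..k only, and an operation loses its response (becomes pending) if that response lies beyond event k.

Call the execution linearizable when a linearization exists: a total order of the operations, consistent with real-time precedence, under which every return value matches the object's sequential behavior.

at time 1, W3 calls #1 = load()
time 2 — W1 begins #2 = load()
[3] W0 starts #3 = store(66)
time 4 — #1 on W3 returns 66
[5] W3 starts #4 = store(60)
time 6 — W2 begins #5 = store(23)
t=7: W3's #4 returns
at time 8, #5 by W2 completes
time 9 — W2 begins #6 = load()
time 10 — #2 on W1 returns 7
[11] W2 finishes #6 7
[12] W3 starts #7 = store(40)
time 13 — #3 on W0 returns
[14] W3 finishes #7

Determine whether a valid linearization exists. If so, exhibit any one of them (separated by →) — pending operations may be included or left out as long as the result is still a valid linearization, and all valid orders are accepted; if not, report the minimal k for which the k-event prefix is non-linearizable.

events 1..10 are fine; event 11 — the response of #6 at time 11 — makes the prefix non-linearizable
all 10 real-time-respecting orders fail — 5 completed atomic register operations, no legal replay
no completion choice of the 1 pending operation (#3) rescues it — every subset was tried
for example #1, #2, #4, #5, #6 (pending dropped) fails at step 1: #1 load() → 66 is not legal there
for example #1, #2, #5, #4, #6 (pending dropped) fails at step 1: #1 load() → 66 is not legal there

not linearizable — minimal violating prefix: 11 events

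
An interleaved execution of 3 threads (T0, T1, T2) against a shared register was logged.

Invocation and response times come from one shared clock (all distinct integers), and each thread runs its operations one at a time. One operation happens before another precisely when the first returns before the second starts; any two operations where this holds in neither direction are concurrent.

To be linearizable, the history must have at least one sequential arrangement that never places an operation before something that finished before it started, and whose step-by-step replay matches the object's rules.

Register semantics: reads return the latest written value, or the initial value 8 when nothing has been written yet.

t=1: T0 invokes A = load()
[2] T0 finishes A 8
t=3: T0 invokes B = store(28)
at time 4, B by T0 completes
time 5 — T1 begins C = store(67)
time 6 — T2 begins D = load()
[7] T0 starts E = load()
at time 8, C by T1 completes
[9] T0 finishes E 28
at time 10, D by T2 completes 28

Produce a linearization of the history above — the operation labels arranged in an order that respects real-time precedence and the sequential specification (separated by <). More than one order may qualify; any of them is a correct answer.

after step 1 (A load() → 8): value 8
after step 2 (B store(28)): value 28
after step 3 (D load() → 28): value 28
after step 4 (E load() → 28): value 28
after step 5 (C store(67)): value 67

A < B < D < E < C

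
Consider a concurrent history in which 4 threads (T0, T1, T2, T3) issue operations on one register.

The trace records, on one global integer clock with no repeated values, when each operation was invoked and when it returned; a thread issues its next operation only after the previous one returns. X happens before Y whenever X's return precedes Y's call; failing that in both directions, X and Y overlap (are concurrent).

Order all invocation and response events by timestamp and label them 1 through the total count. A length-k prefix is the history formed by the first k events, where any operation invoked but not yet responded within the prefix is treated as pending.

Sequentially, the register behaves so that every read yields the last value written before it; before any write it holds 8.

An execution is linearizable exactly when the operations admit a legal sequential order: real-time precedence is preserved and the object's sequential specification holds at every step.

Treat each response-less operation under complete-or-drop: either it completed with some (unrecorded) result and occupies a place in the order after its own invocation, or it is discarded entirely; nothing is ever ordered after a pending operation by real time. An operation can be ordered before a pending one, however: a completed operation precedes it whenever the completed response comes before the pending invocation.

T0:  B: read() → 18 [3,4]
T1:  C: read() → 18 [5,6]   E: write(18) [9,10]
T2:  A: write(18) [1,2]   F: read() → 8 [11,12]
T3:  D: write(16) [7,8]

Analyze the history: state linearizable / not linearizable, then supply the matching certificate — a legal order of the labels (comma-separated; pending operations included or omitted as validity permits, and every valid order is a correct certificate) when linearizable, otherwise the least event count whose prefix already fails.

not linearizable — minimal violating prefix: 12 events

through event 11 a valid linearization exists; event 12 (F responding at time 12) ends that
exhaustive check: the 6 completed register ops admit one real-time order; illegal
take A, B, C, D, E, F: step 6 already fails, because F read() → 8 cannot occur there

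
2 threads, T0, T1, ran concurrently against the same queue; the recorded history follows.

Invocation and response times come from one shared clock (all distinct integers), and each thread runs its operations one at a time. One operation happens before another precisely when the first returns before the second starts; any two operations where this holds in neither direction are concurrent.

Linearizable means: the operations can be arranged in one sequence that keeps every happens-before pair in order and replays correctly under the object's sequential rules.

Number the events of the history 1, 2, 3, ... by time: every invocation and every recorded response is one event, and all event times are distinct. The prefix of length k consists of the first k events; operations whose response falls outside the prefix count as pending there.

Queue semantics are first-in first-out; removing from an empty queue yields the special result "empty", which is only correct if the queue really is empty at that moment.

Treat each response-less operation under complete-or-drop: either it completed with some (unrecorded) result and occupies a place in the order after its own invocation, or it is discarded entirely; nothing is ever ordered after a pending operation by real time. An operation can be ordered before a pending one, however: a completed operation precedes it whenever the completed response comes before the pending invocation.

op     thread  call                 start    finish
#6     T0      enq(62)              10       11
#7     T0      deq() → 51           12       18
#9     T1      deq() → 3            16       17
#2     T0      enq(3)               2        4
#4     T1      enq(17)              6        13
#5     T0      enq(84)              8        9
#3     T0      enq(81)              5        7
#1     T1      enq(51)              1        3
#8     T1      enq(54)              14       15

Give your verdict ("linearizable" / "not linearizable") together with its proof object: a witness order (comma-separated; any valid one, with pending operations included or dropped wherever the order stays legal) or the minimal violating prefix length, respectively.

linearizable — witness: #1, #2, #3, #4, #5, #6, #7, #8, #9

1. #1 enq(51), leaving queue <51>
2. #2 enq(3), leaving queue <51,3>
3. #3 enq(81), leaving queue <51,3,81>
4. #4 enq(17), leaving queue <51,3,81,17>
5. #5 enq(84), leaving queue <51,3,81,17,84>
6. #6 enq(62), leaving queue <51,3,81,17,84,62>
7. #7 deq() → 51, leaving queue <3,81,17,84,62>
8. #8 enq(54), leaving queue <3,81,17,84,62,54>
9. #9 deq() → 3, leaving queue <81,17,84,62,54>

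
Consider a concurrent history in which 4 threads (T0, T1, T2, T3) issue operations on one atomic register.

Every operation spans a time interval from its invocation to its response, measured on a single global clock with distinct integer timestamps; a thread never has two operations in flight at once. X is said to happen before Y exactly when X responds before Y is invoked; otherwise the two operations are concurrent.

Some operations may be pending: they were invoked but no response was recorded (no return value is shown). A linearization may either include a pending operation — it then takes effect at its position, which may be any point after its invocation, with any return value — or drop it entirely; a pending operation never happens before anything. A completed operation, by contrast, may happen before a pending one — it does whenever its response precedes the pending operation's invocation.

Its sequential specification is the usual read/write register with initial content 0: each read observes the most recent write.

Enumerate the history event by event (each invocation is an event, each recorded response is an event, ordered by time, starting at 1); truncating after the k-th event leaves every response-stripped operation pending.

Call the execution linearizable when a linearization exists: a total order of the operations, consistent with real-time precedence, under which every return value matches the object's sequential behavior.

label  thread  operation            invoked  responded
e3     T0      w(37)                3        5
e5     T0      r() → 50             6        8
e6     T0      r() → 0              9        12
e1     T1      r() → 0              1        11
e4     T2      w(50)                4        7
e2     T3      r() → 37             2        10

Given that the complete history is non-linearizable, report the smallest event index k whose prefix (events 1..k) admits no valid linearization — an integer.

12

events 1..11 are linearizable, e.g. via e1, e3, e2, e4, e5:
after step 1 (e1 r() → 0): value 0
after step 2 (e3 w(37)): value 37
after step 3 (e2 r() → 37): value 37
after step 4 (e4 w(50)): value 50
after step 5 (e5 r() → 50): value 50
once event 12 joins (e6's response, time 12), exhaustive search finds no witness
sample order e1, e2, e3, e4, e5, e6 stalls at step 2 — e2 r() → 37 has no legal effect
sample order e1, e2, e3, e5, e4, e6 stalls at step 2 — e2 r() → 37 has no legal effect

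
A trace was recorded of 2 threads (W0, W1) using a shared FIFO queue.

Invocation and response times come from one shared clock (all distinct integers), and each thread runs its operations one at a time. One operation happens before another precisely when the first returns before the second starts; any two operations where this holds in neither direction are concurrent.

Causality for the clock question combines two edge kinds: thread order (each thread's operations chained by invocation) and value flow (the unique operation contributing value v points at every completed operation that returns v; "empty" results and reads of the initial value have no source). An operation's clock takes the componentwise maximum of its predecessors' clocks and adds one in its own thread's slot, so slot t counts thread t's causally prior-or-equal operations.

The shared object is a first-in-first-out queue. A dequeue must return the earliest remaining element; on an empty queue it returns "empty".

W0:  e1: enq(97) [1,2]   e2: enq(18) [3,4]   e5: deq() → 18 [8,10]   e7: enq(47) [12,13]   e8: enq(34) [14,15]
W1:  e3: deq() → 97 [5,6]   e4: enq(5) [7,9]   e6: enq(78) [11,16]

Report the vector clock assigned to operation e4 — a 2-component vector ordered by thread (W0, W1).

(1, 2)

root op e1, invoked 1: fresh clock plus W0's own tick → (1, 0)
invoked at 5, e3 merges VC(e1)=(1, 0) and bumps W1's slot → (1, 1)
invoked at 3, e2 merges VC(e1)=(1, 0) and bumps W0's slot → (2, 0)
invoked at 7, e4 merges VC(e3)=(1, 1) and bumps W1's slot → (1, 2)
invoked at 8, e5 merges VC(e2)=(2, 0) and bumps W0's slot → (3, 0)
invoked at 11, e6 merges VC(e4)=(1, 2) and bumps W1's slot → (1, 3)
invoked at 12, e7 merges VC(e5)=(3, 0) and bumps W0's slot → (4, 0)
invoked at 14, e8 merges VC(e7)=(4, 0) and bumps W0's slot → (5, 0)
target: VC(e4) = (1, 2)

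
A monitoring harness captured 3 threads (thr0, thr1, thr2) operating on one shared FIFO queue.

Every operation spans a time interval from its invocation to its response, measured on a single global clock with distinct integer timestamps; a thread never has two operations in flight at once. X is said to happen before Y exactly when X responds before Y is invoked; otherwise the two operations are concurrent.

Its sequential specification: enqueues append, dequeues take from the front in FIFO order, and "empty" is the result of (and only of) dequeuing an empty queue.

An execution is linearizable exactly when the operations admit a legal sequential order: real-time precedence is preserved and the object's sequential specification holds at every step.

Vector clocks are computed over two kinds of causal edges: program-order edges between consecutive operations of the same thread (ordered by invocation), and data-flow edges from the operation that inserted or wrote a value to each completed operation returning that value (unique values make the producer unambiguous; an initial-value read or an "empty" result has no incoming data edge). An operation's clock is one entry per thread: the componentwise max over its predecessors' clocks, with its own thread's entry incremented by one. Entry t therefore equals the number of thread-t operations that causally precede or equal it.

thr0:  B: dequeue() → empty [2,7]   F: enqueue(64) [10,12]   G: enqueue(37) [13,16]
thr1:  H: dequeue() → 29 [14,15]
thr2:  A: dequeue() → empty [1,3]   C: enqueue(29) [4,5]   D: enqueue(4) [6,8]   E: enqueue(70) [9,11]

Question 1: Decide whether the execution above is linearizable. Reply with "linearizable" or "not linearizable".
linearizable

a witness: A, B, C, D, E, F, G, H
1. A dequeue() → empty, leaving queue <>
2. B dequeue() → empty, leaving queue <>
3. C enqueue(29), leaving queue <29>
4. D enqueue(4), leaving queue <29,4>
5. E enqueue(70), leaving queue <29,4,70>
6. F enqueue(64), leaving queue <29,4,70,64>
7. G enqueue(37), leaving queue <29,4,70,64,37>
8. H dequeue() → 29, leaving queue <4,70,64,37>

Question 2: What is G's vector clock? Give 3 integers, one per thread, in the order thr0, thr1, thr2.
(3, 0, 0)

A, invoked 1, has no incoming edges; only thr2's bump applies → (0, 0, 1)
B, invoked 2, has no incoming edges; only thr0's bump applies → (1, 0, 0)
C, invoked 4, takes VC(A)=(0, 0, 1) under max, adds 1 for thr2 → (0, 0, 2)
F, invoked 10, takes VC(B)=(1, 0, 0) under max, adds 1 for thr0 → (2, 0, 0)
D, invoked 6, takes VC(C)=(0, 0, 2) under max, adds 1 for thr2 → (0, 0, 3)
H, invoked 14, takes VC(C)=(0, 0, 2) under max, adds 1 for thr1 → (0, 1, 2)
G, invoked 13, takes VC(F)=(2, 0, 0) under max, adds 1 for thr0 → (3, 0, 0)
E, invoked 9, takes VC(D)=(0, 0, 3) under max, adds 1 for thr2 → (0, 0, 4)
target: VC(G) = (3, 0, 0)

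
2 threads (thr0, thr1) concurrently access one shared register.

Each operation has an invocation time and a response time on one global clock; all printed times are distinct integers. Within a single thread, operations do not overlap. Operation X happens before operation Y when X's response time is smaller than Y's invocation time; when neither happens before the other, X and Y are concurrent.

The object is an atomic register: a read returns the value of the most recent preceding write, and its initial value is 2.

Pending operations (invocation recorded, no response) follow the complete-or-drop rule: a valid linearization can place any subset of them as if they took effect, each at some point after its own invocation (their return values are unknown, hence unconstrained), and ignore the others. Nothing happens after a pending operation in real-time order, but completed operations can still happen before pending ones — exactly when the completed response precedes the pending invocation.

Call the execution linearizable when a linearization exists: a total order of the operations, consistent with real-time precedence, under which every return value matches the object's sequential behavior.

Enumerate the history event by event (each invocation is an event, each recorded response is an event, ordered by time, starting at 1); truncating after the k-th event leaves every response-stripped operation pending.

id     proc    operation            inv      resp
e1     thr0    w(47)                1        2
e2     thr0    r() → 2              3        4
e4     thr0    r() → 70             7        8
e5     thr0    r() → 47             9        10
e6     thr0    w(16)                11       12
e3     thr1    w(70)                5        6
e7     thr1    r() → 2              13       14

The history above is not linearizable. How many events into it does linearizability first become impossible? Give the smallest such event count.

4

events 1..3 are linearizable, e.g. via e1:
step 1: e1 w(47) — value 47
include event 4 — e2 responding at 4 — and every candidate order breaks
take e1, e2: step 2 already fails, because e2 r() → 2 cannot occur there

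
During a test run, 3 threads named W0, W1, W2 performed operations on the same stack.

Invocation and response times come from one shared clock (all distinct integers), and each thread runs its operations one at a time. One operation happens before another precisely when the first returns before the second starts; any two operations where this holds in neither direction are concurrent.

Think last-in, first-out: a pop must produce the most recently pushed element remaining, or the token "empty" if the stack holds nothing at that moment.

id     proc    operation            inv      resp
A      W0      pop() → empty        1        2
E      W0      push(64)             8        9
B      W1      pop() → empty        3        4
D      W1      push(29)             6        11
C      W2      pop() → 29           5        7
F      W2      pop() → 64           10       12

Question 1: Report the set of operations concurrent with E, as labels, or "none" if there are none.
overlap test against E [8,9]: concurrent iff the interval meets 8..9
A [1,2]: before
B [3,4]: before
C [5,7]: before
D [6,11]: concurrent
F [10,12]: after

D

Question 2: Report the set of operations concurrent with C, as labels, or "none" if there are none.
C spans [5,7]: anything still running between times 5 and 7 counts as concurrent
A [1,2]: before
B [3,4]: before
D [6,11]: concurrent
E [8,9]: after
F [10,12]: after

D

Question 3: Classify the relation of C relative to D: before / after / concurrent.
C spans [5,7], D spans [6,11]
the intervals overlap in both directions

concurrent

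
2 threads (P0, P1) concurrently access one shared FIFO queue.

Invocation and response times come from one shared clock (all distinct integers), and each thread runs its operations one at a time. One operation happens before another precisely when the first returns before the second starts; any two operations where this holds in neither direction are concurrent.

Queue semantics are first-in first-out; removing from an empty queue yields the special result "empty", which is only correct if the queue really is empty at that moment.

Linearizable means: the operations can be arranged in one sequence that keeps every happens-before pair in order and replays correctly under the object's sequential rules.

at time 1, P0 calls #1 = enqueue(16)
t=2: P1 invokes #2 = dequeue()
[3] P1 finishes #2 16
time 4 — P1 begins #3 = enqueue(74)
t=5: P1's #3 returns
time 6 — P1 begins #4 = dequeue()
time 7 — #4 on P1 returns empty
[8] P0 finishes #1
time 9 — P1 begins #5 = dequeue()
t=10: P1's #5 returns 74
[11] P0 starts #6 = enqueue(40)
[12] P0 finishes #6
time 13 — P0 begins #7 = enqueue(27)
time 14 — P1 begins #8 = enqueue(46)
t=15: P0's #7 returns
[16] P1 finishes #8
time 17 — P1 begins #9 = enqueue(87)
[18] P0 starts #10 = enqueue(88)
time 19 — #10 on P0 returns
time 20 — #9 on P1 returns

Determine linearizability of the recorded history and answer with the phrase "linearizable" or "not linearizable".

not linearizable

already the first 7 events (up to #4's response at time 7) admit no linearization; the first 6 still do
the sole real-time-consistent order of 3 completed operations fails the FIFO queue replay
no completion choice of the 1 pending operation (#1) rescues it — every subset was tried
for example #2, #3, #4 (pending dropped) fails at step 1: #2 dequeue() → 16 is not legal there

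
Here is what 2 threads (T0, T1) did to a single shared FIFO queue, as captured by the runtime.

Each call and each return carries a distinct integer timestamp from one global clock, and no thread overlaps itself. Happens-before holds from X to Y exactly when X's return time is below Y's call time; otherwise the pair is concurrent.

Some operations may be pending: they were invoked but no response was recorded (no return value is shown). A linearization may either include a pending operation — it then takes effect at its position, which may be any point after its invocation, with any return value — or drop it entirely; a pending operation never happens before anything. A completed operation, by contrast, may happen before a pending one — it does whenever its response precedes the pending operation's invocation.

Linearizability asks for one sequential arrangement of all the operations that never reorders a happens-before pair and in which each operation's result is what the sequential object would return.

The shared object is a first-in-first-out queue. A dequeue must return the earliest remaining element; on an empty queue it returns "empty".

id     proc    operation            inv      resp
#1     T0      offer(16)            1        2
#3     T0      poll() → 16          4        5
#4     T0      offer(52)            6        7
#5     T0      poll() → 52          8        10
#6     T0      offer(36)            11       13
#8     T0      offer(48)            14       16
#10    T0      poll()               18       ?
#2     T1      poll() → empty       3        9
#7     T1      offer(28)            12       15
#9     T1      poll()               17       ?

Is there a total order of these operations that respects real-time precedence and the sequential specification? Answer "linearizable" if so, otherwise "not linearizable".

linearizable

witness order: #1, #3, #2, #4, #5, #6, #7, #8
step 1: #1 offer(16) — queue <16>
step 2: #3 poll() → 16 — queue <>
step 3: #2 poll() → empty — queue <>
step 4: #4 offer(52) — queue <52>
step 5: #5 poll() → 52 — queue <>
step 6: #6 offer(36) — queue <36>
step 7: #7 offer(28) — queue <36,28>
step 8: #8 offer(48) — queue <36,28,48>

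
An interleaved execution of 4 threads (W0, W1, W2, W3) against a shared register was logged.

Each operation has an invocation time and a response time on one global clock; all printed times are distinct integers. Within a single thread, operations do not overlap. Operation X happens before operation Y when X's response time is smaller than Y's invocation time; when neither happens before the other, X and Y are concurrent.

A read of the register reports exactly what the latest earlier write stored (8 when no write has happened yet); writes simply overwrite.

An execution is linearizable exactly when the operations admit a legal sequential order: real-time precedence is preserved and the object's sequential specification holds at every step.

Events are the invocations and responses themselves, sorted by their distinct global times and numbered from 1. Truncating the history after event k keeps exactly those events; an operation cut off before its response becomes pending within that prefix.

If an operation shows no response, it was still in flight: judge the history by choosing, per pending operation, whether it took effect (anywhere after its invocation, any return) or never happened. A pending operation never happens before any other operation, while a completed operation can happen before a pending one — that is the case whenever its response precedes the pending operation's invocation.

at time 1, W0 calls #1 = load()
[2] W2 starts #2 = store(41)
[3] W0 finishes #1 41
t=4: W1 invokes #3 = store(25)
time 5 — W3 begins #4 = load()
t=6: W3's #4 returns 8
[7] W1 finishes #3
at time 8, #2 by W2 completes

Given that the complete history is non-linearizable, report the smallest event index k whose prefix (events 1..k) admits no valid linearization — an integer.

6

one valid order for events 1..5 is #2, #1:
step 1: #2 store(41) (pending, included) — value 41
step 2: #1 load() → 41 — value 41
adding event 6 (#4 responds at 6) leaves no legal real-time order
no escape via the 2 pending operations (#2, #3): every completion choice fails
sample order #1, #4 (pending dropped) stalls at step 1 — #1 load() → 41 has no legal effect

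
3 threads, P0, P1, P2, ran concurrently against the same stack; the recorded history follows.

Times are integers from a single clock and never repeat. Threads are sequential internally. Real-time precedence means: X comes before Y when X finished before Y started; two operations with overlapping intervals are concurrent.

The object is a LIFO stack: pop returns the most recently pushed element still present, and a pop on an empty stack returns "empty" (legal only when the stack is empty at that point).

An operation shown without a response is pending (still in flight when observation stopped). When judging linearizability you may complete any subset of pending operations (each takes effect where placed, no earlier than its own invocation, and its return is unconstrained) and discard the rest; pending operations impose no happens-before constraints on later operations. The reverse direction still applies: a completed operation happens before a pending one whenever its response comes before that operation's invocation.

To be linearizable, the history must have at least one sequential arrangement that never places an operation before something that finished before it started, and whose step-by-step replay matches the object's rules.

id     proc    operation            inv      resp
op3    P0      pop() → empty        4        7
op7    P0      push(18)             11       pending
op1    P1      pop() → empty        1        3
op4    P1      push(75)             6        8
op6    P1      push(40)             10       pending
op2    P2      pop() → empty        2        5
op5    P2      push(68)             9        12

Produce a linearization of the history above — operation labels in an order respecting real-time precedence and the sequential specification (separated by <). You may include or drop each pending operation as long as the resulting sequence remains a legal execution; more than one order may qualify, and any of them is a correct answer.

1. op1 pop() → empty, leaving stack <>
2. op2 pop() → empty, leaving stack <>
3. op3 pop() → empty, leaving stack <>
4. op4 push(75), leaving stack <75>
5. op5 push(68), leaving stack <75,68>

op1 < op2 < op3 < op4 < op5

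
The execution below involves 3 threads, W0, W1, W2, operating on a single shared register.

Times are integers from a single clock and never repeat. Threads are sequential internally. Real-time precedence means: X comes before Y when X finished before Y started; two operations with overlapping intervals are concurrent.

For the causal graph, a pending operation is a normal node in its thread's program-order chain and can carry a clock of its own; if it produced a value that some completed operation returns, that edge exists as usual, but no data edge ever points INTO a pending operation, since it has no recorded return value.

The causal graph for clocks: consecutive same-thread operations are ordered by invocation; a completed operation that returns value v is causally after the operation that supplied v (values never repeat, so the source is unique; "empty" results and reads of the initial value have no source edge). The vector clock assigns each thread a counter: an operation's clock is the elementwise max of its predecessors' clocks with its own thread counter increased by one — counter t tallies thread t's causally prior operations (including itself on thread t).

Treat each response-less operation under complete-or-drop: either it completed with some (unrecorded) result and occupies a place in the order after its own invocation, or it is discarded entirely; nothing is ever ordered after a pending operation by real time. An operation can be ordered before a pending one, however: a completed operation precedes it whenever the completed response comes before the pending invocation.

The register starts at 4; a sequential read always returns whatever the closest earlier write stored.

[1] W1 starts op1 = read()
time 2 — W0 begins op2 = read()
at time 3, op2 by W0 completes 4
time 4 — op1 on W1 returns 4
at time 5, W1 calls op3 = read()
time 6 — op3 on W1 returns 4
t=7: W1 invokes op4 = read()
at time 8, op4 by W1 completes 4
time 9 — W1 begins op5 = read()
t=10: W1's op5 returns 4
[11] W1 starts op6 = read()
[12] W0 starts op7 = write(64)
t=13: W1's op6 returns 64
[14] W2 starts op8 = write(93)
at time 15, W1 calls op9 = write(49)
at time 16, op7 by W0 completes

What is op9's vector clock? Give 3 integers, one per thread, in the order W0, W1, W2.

(2, 6, 0)

invoked at 14, op8 has no predecessors; its own W2 bump gives (0, 0, 1)
invoked at 1, op1 has no predecessors; its own W1 bump gives (0, 1, 0)
invoked at 2, op2 has no predecessors; its own W0 bump gives (1, 0, 0)
op3 (invocation 5): componentwise max over VC(op1)=(0, 1, 0), +1 at W1, giving (0, 2, 0)
op7 (invocation 12): componentwise max over VC(op2)=(1, 0, 0), +1 at W0, giving (2, 0, 0)
op4 (invocation 7): componentwise max over VC(op3)=(0, 2, 0), +1 at W1, giving (0, 3, 0)
op5 (invocation 9): componentwise max over VC(op4)=(0, 3, 0), +1 at W1, giving (0, 4, 0)
op6 (invocation 11): componentwise max over VC(op5)=(0, 4, 0), VC(op7)=(2, 0, 0), +1 at W1, giving (2, 5, 0)
op9 (invocation 15): componentwise max over VC(op6)=(2, 5, 0), +1 at W1, giving (2, 6, 0)
target: VC(op9) = (2, 6, 0)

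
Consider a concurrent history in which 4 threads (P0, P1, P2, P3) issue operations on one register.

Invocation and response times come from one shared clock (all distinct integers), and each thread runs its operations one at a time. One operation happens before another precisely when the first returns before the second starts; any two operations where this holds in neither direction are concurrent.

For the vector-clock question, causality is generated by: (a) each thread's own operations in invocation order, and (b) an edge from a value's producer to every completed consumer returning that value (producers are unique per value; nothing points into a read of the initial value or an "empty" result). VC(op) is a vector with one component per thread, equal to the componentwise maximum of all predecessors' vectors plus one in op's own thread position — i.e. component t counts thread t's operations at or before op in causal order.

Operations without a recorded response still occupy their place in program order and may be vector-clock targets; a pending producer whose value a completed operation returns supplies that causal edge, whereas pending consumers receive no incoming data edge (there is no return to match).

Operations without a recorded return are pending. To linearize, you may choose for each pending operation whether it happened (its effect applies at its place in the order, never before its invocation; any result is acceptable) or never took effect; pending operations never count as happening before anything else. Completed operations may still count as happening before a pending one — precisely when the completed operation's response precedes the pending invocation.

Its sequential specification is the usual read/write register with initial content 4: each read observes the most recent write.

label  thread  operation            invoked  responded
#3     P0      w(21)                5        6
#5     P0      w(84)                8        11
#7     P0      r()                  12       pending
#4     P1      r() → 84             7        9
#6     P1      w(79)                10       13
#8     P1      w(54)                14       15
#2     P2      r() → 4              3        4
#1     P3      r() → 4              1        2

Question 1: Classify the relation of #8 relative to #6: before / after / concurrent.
#8 spans [14,15], #6 spans [10,13]
resp(#6)=13 < inv(#8)=14

after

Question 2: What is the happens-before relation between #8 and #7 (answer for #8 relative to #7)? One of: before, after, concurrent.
#8 spans [14,15], #7 spans [12,…)
the intervals overlap in both directions

concurrent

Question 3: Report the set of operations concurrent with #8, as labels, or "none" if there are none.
overlap test against #8 [14,15]: concurrent iff the interval meets 14..15
#1 [1,2]: before
#2 [3,4]: before
#3 [5,6]: before
#4 [7,9]: before
#5 [8,11]: before
#6 [10,13]: before
#7 [12,…): concurrent

#7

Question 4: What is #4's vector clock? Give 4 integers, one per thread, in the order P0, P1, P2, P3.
#1 (invocation 1): nothing precedes it; P3's component alone gives (0, 0, 0, 1)
#2 (invocation 3): nothing precedes it; P2's component alone gives (0, 0, 1, 0)
#3 (invocation 5): nothing precedes it; P0's component alone gives (1, 0, 0, 0)
from VC(#3)=(1, 0, 0, 0), #5 (invoked 8) maxes components and bumps P0 → (2, 0, 0, 0)
from VC(#5)=(2, 0, 0, 0), #4 (invoked 7) maxes components and bumps P1 → (2, 1, 0, 0)
from VC(#5)=(2, 0, 0, 0), #7 (invoked 12) maxes components and bumps P0 → (3, 0, 0, 0)
from VC(#4)=(2, 1, 0, 0), #6 (invoked 10) maxes components and bumps P1 → (2, 2, 0, 0)
from VC(#6)=(2, 2, 0, 0), #8 (invoked 14) maxes components and bumps P1 → (2, 3, 0, 0)
target: VC(#4) = (2, 1, 0, 0)

(2, 1, 0, 0)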